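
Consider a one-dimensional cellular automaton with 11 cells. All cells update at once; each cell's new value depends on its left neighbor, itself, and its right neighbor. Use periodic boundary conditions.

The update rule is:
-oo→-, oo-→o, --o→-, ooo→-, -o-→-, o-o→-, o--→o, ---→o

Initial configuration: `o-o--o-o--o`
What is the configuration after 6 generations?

o--o----o--
-o--ooo--o-
--o---oo--o
o--oo--oo--
-o--oo--oo-
--o--oo--oo

--o--oo--oo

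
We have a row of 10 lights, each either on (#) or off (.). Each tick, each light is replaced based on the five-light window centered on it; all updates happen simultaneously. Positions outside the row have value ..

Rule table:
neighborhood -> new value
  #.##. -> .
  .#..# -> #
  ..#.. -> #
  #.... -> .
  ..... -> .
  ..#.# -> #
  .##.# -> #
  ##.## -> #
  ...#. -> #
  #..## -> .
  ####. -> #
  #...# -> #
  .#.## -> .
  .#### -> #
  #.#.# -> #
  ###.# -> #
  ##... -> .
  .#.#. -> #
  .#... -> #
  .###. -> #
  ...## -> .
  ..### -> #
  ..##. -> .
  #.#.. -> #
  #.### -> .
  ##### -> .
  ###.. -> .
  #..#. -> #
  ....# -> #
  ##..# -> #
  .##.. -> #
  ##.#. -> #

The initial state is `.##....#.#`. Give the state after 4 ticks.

..#..#####
####.##.#.
#####.####
##.###.##.

##.###.##.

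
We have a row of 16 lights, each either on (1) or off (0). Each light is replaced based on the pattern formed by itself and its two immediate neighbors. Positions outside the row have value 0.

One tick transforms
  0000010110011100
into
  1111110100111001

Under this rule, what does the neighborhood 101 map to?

At position 6 the neighborhood is 101; the next row has 0 there.

0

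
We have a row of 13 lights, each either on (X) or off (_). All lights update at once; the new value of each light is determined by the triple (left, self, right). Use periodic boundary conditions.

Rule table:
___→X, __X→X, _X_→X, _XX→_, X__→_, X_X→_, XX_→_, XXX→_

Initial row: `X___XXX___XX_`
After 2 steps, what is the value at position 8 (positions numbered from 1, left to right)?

X_XX____XX___
X____XXX___XX
position 8 holds X

X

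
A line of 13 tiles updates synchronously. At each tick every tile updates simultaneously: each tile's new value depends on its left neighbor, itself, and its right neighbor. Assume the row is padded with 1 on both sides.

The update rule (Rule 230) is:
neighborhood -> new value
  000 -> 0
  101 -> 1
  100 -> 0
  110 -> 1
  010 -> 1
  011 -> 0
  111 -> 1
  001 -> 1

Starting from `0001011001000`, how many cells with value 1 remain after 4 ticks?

tick 1: 0011101011001
tick 2: 0101111101010
tick 3: 1110111111111
tick 4: 1111011111111
count of 1: 12

12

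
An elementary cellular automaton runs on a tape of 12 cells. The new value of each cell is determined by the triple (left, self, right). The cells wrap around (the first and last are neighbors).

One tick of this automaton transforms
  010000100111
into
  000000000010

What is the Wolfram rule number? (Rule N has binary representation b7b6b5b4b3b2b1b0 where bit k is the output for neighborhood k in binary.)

128

position 10: 111 → 1  (bit 7 = 1)
position 11: 110 → 0  (bit 6 = 0)
position 0: 101 → 0  (bit 5 = 0)
position 2: 100 → 0  (bit 4 = 0)
position 9: 011 → 0  (bit 3 = 0)
position 1: 010 → 0  (bit 2 = 0)
position 5: 001 → 0  (bit 1 = 0)
position 3: 000 → 0  (bit 0 = 0)
bits b7..b0 = 10000000 = 128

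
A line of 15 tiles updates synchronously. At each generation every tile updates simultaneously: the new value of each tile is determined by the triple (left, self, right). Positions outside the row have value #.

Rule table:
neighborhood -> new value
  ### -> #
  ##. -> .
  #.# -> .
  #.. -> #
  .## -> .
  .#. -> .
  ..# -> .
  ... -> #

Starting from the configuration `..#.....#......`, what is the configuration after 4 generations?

#..####..#####.
.#..##.#..###..
..#.....#..#.#.
#..####..#.....

#..####..#.....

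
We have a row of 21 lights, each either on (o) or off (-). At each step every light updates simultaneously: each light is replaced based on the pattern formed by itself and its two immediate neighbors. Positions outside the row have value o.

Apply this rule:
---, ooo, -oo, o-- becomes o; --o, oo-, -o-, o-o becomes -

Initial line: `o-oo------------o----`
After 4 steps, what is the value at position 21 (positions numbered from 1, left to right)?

--o-ooooooooooo--ooo-
o---oooooooooo-o-oo--
-oo-ooooooooo----o-o-
-o--oooooooo-ooo-----
position 21 holds -

-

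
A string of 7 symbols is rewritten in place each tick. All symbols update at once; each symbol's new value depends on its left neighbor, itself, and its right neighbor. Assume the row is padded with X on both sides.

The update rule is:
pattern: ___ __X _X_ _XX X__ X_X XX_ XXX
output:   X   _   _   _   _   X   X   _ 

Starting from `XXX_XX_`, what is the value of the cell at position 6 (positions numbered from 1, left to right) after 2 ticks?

__XX_XX
___XX__
position 6 holds _

_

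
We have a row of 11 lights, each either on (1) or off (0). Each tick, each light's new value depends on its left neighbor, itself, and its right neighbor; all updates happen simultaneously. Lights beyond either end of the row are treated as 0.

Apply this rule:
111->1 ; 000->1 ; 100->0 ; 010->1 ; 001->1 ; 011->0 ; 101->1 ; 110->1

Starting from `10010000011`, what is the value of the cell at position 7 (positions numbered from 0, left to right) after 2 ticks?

10110111101
11011011111
position 7 holds 1

1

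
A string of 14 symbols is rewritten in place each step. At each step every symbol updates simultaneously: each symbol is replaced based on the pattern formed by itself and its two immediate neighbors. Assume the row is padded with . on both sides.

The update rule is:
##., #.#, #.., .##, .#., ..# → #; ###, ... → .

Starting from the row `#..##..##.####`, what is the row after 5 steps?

#.##...##....#

###########..#
#.........####
##.......##..#
###.....######
#.##...##....#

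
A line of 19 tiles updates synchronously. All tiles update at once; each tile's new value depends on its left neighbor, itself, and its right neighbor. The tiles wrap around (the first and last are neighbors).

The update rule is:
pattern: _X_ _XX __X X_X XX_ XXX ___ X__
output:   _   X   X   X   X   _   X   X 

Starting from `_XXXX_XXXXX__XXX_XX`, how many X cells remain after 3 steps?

13

step 1: XX__XXX___XXXX_XXXX
step 2: _XXXX_XXXXX__XXX___
step 3: XX__XXX___XXXX_XXXX
count of X: 13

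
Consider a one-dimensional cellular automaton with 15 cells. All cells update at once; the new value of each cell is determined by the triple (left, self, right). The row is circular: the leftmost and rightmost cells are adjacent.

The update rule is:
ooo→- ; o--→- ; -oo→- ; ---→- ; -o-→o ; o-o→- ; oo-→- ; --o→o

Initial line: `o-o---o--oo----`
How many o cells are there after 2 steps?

4

o-o--oo-o-----o
--o-o---o----o-
count of o: 4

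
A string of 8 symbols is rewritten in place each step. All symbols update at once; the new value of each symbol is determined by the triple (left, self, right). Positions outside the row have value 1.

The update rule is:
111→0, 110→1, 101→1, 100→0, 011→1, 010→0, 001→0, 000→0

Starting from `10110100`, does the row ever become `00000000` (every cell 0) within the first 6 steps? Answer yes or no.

yes

11111000
00001000
00000000
all cells are 0 at step 3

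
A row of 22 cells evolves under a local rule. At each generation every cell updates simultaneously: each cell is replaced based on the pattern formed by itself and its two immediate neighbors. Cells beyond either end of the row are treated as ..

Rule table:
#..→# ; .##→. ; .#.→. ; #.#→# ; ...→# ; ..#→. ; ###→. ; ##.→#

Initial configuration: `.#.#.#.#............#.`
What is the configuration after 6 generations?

.#..#..#......##...###

..#.#.#.###########..#
#..#.#.#..........##..
.#..#.#.#########..###
..#..#.#........##...#
#..#..#.#######..###..
.#..#..#......##...###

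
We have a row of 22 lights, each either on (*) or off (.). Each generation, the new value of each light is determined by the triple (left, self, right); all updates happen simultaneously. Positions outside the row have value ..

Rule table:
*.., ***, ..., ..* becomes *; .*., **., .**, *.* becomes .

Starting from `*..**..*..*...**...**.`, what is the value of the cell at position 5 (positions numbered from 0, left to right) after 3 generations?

*

.**..**.**.***..***..*
*..**.......*.**.*.**.
.**..*******.........*
position 5 holds *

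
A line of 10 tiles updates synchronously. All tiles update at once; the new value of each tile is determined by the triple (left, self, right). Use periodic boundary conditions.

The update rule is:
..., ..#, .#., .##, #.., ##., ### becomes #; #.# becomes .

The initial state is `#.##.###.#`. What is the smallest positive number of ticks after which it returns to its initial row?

1

tick 1: #.##.###.#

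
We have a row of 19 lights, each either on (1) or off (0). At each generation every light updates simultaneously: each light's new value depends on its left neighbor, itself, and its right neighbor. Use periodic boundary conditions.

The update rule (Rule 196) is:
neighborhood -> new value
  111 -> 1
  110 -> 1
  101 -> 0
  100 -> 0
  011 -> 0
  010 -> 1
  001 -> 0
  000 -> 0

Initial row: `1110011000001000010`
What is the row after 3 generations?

0010001000001000010

0110001000001000010
0010001000001000010
0010001000001000010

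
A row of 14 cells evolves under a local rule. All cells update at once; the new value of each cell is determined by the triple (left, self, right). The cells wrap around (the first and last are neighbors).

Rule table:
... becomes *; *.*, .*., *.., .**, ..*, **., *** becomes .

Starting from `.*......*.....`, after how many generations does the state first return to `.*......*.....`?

2

generation 1: ...****...****
generation 2: .*......*.....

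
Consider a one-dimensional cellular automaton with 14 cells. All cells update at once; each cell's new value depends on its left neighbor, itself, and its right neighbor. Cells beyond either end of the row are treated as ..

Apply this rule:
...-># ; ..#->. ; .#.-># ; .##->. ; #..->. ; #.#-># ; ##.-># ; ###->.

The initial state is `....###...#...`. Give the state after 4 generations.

##...#.###...#

###...#.#.#.##
..#.#.######.#
#.####.....###
##...#.###...#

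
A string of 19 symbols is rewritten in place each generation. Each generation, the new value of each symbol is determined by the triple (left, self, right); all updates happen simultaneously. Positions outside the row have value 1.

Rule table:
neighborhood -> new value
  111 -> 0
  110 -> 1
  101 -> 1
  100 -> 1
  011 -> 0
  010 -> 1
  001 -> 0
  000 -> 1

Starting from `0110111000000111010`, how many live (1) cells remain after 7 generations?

1011001111110001111
1101100000011100000
0110111111000111110
1011000001110000011
1101111100011111000
0110000111000001110
1011110001111100011
count of 1: 12

12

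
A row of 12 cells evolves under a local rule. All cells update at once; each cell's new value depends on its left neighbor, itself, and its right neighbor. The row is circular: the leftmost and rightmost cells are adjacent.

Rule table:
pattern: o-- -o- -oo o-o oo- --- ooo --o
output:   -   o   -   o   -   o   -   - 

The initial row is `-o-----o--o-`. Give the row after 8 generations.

ooo---ooo---

-o-ooo-o--o-
-oo---oo--o-
----o-----o-
ooo-o-ooo-o-
---ooo---ooo
-o-----o----
-o-ooo-o-ooo
ooo---ooo---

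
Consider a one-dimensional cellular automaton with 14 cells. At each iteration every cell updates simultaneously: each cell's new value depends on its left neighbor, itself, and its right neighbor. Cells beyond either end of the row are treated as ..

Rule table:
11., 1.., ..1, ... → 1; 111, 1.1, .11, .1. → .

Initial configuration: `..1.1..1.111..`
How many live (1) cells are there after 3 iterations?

iteration 1: 11...11....111
iteration 2: .1111.11111..1
iteration 3: 1...1.....111.
count of 1: 5

5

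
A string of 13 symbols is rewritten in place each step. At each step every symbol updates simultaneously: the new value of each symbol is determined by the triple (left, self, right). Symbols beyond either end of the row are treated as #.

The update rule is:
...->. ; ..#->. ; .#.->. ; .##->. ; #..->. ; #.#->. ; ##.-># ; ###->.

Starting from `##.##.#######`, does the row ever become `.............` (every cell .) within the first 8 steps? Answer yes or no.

yes

.#..#........
.............
all cells are . at step 2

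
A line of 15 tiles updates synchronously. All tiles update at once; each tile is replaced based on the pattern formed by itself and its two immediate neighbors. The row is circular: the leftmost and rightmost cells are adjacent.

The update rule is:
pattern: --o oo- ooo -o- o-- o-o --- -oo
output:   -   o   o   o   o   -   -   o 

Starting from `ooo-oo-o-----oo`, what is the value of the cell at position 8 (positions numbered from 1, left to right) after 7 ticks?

ooo-oo-oo----oo
ooo-oo-ooo---oo
ooo-oo-oooo--oo
ooo-oo-ooooo-oo
ooo-oo-ooooo-oo  (fixed point — unchanged through tick 7)
position 8 holds o

o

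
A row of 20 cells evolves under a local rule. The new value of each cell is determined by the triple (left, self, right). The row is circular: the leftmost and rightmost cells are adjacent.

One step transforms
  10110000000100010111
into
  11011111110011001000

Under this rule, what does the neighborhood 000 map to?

At position 5 the neighborhood is 000; the next row has 1 there.

1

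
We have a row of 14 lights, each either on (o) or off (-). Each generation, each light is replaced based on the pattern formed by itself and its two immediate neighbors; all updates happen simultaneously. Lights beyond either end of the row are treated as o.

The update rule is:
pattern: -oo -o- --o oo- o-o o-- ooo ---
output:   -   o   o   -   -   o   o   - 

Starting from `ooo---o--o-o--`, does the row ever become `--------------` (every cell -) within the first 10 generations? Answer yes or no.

no

oo-o-ooooo-ooo
o--o--ooo---oo
-ooooo-o-o-o-o
--ooo--o-o-o--
oo-o-ooo-o-ooo
o--o--o--o--oo
-ooooooooooo-o
--ooooooooo---
oo-ooooooo-o-o
o---ooooo--o--
generation 10 is o---ooooo--o--, still not uniform -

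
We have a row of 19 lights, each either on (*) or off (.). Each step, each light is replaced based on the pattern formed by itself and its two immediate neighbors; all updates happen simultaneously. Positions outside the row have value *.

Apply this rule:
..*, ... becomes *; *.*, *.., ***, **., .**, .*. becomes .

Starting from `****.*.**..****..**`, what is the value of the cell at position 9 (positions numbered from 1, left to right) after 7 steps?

..........*.....*..
.*********..****..*
...........*.....*.
.**********..****..
............*.....*
.***********..****.
.............*.....
position 9 holds .

.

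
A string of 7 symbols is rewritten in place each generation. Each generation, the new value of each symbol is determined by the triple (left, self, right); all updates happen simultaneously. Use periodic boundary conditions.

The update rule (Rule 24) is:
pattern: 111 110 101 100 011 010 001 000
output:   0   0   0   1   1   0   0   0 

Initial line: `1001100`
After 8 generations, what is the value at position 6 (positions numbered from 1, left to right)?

1

0101010
0000001
1000000
0100000
0010000
0001000
0000100
0000010
position 6 holds 1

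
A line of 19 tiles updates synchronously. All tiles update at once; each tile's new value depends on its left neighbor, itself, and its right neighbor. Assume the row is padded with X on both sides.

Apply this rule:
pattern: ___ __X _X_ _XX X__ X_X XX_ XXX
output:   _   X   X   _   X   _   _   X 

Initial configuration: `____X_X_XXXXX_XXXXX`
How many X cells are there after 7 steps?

11

step 1: X__XX_X__XXX___XXXX
step 2: _XX___XXX_X_X_X_XXX
step 3: ___X_X_X__X_X_X__XX
step 4: X_XX_X_XXXX_X_XXX_X
step 5: _____X__XX__X__X___
step 6: X___XXXX__XXXXXXX_X
step 7: _X_X_XX_XX_XXXXX___
count of X: 11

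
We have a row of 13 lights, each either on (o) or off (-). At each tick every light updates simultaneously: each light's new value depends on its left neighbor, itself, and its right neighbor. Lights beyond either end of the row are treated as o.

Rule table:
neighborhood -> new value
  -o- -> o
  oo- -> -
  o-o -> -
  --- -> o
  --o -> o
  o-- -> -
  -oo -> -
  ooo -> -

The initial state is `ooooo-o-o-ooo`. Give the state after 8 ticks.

-oooooooooooo

tick 1: ------o-o----
tick 2: -oooooo-o-ooo
tick 3: --------o----
tick 4: -oooooooo-ooo
tick 5: -------------
tick 6: -oooooooooooo
tick 7: -------------  (repeats tick 5; period 2)
tick 8: -oooooooooooo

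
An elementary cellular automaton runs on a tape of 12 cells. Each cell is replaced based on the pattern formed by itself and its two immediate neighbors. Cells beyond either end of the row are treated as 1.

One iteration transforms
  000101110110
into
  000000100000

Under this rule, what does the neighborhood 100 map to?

0

At position 0 the neighborhood is 100; the next row has 0 there.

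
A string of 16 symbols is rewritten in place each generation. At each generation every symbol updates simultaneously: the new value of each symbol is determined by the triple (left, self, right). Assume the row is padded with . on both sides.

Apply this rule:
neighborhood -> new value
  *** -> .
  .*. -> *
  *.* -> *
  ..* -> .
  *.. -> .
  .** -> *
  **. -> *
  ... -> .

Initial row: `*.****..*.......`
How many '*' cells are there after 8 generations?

***..*..*.......
*.*..*..*.......
***..*..*.......  (repeats generation 1; period 2)
generation 8: *.*..*..*.......
count of *: 4

4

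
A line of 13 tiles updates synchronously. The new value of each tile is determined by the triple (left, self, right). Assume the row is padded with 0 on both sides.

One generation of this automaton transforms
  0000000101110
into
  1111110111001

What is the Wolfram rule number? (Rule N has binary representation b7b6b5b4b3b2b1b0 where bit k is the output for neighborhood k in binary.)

61

position 10: 111 → 0  (bit 7 = 0)
position 11: 110 → 0  (bit 6 = 0)
position 8: 101 → 1  (bit 5 = 1)
position 12: 100 → 1  (bit 4 = 1)
position 9: 011 → 1  (bit 3 = 1)
position 7: 010 → 1  (bit 2 = 1)
position 6: 001 → 0  (bit 1 = 0)
position 0: 000 → 1  (bit 0 = 1)
bits b7..b0 = 00111101 = 61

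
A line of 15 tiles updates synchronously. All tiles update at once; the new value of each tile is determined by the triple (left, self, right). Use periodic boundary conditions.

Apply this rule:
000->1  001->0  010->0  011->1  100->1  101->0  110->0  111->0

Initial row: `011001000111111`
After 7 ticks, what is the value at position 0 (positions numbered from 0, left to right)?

010100110100000
000010100011111
111000011010000
100111010001110
010100001101000
000011101000111
111010000110100
position 0 holds 1

1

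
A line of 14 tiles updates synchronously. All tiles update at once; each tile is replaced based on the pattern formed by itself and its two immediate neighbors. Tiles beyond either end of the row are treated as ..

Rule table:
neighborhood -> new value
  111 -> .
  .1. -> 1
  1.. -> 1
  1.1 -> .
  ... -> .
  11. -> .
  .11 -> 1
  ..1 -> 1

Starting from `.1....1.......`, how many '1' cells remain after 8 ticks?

5

tick 1: 111..111......
tick 2: 1..111..1.....
tick 3: 1111..1111....
tick 4: 1...111...1...
tick 5: 11.11..1.111..
tick 6: 1..1.111.1..1.
tick 7: 1111.1...11111
tick 8: 1....11.11....
count of 1: 5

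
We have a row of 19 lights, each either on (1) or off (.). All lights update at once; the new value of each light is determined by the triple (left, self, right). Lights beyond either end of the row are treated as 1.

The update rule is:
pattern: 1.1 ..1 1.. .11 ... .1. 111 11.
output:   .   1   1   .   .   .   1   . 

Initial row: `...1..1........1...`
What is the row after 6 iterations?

11.11.....11...1..1

1.1.11.1......1.1.1
........1....1.....
1......1.1..1.1...1
.1....1...11...1.1.
..1..1.1.1..1.1....
11.11.....11...1..1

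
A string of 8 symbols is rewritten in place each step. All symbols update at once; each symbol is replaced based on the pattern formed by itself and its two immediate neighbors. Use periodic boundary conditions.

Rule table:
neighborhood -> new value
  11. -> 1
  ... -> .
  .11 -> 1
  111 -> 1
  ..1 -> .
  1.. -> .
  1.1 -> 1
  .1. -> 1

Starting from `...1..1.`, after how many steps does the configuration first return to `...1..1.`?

1

...1..1.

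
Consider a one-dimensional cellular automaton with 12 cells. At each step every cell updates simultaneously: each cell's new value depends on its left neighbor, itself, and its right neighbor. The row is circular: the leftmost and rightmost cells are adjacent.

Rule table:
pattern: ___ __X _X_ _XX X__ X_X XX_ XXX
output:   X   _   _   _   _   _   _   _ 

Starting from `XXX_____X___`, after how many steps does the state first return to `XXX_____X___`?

____XXX___X_
XXX_____X___

2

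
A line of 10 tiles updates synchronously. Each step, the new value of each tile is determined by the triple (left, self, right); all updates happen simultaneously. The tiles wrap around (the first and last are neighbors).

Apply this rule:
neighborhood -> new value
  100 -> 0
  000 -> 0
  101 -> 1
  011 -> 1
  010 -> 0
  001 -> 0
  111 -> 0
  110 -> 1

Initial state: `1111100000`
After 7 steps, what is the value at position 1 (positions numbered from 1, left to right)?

step 1: 1000100000
step 2: 0000000000
step 3: 0000000000  (fixed point — unchanged through step 7)
position 1 holds 0

0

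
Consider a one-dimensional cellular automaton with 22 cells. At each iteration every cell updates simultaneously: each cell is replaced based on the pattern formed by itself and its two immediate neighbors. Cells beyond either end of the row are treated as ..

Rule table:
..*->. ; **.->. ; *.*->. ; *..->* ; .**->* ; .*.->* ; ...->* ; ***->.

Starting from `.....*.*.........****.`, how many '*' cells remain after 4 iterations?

7

****.*.*********.*...*
*....*.*.........***.*
****.*.*********.*...*  (repeats iteration 1; period 2)
iteration 4: *....*.*.........***.*
count of *: 7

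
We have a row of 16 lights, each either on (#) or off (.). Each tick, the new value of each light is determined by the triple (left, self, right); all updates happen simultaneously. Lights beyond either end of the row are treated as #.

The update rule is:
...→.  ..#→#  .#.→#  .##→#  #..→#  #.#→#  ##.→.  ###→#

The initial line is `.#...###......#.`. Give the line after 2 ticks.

##.###.###..####

###.###.#....###
##.###.###..####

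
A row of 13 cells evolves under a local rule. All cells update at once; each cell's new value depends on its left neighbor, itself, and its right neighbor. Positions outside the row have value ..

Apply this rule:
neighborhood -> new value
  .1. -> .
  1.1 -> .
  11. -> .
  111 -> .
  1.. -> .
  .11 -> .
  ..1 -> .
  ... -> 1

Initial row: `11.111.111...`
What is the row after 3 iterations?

...........11

...........11
1111111111...
...........11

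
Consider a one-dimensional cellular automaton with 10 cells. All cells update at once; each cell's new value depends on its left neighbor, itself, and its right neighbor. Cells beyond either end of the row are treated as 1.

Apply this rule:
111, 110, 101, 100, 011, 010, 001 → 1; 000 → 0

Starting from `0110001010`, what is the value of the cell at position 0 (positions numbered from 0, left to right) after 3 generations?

generation 1: 1111011111
generation 2: 1111111111
generation 3: 1111111111
position 0 holds 1

1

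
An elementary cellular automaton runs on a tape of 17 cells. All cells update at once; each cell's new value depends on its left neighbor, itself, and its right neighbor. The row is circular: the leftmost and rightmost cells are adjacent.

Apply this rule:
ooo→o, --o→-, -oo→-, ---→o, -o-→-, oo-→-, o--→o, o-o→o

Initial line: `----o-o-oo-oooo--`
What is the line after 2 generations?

ooo--o-o--o-oo-oo
oo-o--o-o--o--o-o

oo-o--o-o--o--o-o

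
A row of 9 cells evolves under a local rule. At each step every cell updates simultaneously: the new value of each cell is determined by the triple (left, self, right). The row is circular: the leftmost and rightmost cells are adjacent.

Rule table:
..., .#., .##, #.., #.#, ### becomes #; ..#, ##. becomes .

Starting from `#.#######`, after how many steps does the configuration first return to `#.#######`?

9

.########
########.
#######.#
######.##
#####.###
####.####
###.#####
##.######
#.#######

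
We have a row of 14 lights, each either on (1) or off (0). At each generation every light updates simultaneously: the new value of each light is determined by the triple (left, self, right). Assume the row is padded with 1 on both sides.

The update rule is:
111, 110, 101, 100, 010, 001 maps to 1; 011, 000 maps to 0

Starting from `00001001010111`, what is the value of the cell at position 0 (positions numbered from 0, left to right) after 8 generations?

10011111111011
11101111111101
11110111111110
11111011111111
11111101111111
11111110111111
11111111011111
11111111101111
position 0 holds 1

1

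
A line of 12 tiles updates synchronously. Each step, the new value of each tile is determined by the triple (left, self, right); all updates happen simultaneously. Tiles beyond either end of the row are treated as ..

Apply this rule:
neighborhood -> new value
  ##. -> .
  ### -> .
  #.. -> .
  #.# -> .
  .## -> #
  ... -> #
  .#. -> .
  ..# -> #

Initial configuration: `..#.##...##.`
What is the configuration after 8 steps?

#...##..#..#

##..#..###..
#..#..##...#
..#..##..##.
##..##..##..
#..##..##..#
..##..##..#.
###..##..#..
#...##..#..#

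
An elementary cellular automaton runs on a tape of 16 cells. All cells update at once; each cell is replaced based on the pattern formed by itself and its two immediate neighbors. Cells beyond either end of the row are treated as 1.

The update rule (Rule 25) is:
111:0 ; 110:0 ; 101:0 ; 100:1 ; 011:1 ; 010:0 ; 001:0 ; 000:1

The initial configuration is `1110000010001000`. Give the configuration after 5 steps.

0000001000000110

0001111001100110
1101000101010100
0000110000000010
1110101111111000
0000001000000110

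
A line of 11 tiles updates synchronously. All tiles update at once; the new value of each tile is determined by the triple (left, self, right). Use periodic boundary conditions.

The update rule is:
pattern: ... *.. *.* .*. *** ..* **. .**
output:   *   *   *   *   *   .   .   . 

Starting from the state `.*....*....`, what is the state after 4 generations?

*.*..*.***.

.****.*****
*.**.*.***.
**..***.*.*
*.*..*.***.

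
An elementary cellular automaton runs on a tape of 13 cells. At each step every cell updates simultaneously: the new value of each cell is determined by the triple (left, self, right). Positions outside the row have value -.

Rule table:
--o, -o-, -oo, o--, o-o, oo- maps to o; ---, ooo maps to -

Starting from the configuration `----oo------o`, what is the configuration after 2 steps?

--oo--oo--ooo

---oooo----oo
--oo--oo--ooo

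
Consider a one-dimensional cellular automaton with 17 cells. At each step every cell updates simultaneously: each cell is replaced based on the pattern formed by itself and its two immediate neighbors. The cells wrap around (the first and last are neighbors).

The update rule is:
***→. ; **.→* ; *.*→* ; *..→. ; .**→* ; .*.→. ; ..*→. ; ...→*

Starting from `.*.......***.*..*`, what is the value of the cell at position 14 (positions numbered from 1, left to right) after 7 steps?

*..*****.*.**....
...*...**.***.**.
**...*.****.****.
**.*..**..***..**
.**...**..*.*..*.
.**.*.**...*.....
.***.***.*...****
position 14 holds *

*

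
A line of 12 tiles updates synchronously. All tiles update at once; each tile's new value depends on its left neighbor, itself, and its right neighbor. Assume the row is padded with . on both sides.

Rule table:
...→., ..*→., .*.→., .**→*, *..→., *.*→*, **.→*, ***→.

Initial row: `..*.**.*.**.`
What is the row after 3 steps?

...****.***.
...*..***.*.
......*.**..

......*.**..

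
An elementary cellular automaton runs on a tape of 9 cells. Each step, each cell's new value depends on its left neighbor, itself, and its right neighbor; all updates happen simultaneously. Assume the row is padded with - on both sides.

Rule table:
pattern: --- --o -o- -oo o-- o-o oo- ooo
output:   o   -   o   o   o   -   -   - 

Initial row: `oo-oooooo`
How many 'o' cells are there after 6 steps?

o--o-----
oo-oooooo  (repeats step 0; period 2)
step 6: oo-oooooo
count of o: 8

8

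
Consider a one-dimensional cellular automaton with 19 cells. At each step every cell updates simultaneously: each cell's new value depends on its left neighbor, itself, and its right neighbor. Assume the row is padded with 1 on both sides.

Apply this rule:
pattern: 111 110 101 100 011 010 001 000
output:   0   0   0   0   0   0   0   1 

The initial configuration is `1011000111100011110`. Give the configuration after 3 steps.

0000010000001000000

0000010000001000000
0111000111100011110
0000010000001000000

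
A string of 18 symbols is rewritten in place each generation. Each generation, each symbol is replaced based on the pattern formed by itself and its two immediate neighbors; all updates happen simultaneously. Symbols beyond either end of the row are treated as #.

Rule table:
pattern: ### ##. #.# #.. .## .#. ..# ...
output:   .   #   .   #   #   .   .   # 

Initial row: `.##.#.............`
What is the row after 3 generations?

generation 1: .##..############.
generation 2: .###.#..........#.
generation 3: .#.#..#########...

.#.#..#########...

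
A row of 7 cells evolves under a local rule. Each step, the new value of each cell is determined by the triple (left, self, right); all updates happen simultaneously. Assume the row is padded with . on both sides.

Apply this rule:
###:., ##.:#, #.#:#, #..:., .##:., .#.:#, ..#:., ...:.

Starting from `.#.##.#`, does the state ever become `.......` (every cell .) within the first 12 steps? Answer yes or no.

no

.##.###
..##..#
...#..#
...#..#  (fixed point — unchanged through step 12)
step 12 is ...#..#, still not uniform .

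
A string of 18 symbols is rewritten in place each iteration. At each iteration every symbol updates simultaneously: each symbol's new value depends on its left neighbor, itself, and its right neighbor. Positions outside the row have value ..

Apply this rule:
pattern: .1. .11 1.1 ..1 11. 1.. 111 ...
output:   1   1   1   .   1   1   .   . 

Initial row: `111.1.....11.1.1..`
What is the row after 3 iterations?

1.11.111..11....11

iteration 1: 1.1111....1111111.
iteration 2: 111..11...1.....11
iteration 3: 1.11.111..11....11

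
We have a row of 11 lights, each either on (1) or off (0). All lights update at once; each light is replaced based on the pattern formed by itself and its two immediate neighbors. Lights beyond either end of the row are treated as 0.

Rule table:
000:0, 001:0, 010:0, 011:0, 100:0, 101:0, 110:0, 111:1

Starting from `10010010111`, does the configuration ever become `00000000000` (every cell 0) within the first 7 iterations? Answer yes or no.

yes

00000000010
00000000000
all cells are 0 at iteration 2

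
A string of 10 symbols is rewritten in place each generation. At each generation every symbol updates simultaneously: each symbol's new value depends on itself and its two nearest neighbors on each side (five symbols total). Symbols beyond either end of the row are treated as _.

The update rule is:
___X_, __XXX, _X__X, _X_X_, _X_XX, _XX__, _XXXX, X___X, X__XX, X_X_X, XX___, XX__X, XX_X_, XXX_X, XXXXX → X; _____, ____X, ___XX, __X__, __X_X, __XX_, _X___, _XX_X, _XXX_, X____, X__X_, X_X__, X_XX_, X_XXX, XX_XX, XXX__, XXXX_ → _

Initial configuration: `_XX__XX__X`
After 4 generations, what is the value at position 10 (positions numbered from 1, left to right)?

__XXX_XX__
__X_X__XX_
_X_X_XX_XX
X_XXX____X
position 10 holds X

X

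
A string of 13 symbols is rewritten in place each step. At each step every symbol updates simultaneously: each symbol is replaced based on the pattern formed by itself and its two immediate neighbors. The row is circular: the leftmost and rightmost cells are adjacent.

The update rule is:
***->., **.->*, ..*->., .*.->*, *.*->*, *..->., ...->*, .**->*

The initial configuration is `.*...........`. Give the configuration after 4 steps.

step 1: .*.**********
step 2: ****........*
step 3: ...*.******.*
step 4: .*.***....***

.*.***....***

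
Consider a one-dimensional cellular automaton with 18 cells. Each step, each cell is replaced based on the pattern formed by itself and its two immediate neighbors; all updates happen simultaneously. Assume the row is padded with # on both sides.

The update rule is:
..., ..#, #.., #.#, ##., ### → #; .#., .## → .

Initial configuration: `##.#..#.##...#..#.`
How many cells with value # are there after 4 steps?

14

step 1: ###.##.#.####.##.#
step 2: ####.##.#.####.##.
step 3: #####.##.#.####.##
step 4: ######.##.#.####.#
count of #: 14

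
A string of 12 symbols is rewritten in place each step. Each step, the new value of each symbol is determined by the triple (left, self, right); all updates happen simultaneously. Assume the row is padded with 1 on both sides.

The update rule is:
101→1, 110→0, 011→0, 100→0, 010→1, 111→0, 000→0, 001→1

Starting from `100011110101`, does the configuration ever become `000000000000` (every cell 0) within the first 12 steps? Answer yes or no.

step 1: 000100001110
step 2: 001100010001
step 3: 010000110010
step 4: 110001000111
step 5: 000011001000
step 6: 000100011001
step 7: 001100100010
step 8: 010001100111
step 9: 110010001000
step 10: 000110011001
step 11: 001000100010
step 12: 011001100111
step 12 is 011001100111, still not uniform 0

no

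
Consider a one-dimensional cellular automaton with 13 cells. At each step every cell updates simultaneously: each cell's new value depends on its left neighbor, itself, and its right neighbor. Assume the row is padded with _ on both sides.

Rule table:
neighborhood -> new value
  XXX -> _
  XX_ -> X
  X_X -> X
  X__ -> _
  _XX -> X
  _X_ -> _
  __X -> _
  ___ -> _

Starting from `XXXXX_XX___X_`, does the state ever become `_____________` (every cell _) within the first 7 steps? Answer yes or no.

X___XXXX_____
____X__X_____
_____________
all cells are _ at step 3

yes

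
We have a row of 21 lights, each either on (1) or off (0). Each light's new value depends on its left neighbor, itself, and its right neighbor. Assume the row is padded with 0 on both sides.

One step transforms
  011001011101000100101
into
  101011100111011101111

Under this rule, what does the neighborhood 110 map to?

At position 2 the neighborhood is 110; the next row has 1 there.

1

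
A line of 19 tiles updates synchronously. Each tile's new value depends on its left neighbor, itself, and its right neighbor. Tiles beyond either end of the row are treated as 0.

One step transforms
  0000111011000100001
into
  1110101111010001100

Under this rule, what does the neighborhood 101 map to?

At position 7 the neighborhood is 101; the next row has 1 there.

1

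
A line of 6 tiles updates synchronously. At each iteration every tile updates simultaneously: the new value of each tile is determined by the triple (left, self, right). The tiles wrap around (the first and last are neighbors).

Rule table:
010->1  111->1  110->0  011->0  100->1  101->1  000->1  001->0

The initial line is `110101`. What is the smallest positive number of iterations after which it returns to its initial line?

2

101110
110101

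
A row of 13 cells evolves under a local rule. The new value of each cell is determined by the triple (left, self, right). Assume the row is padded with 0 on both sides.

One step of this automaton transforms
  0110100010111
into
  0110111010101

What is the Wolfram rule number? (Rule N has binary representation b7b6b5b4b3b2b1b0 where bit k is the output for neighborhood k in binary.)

position 11: 111 → 0  (bit 7 = 0)
position 2: 110 → 1  (bit 6 = 1)
position 3: 101 → 0  (bit 5 = 0)
position 5: 100 → 1  (bit 4 = 1)
position 1: 011 → 1  (bit 3 = 1)
position 4: 010 → 1  (bit 2 = 1)
position 0: 001 → 0  (bit 1 = 0)
position 6: 000 → 1  (bit 0 = 1)
bits b7..b0 = 01011101 = 93

93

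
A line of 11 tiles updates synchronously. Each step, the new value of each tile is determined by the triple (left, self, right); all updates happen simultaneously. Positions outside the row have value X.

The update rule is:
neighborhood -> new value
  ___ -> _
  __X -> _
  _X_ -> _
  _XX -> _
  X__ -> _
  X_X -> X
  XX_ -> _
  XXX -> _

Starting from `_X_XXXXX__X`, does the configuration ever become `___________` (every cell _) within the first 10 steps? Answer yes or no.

step 1: X_X________
step 2: _X_________
step 3: X__________
step 4: ___________
all cells are _ at step 4

yes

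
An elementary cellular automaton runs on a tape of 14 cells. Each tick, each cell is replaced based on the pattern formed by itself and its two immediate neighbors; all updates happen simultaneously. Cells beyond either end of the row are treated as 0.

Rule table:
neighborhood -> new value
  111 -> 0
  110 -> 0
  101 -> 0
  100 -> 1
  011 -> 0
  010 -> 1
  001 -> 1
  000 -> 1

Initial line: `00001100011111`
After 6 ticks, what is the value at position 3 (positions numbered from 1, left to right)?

0

11110011100000
00001100011111  (repeats tick 0; period 2)
tick 6: 00001100011111
position 3 holds 0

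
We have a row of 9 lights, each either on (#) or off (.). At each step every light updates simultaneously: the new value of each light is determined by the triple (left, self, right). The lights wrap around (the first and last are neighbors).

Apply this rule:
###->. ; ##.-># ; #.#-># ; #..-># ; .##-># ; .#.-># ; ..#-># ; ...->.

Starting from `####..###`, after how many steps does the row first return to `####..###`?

step 1: ...####..
step 2: ..##..##.
step 3: .########
step 4: ##......#
step 5: .##....##
step 6: ####..###

6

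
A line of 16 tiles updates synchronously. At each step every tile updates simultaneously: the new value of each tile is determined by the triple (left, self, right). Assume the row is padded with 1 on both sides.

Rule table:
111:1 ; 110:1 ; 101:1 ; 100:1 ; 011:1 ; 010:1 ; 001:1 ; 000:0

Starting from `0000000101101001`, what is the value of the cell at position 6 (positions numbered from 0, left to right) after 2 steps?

1000001111111111
1100011111111111
position 6 holds 1

1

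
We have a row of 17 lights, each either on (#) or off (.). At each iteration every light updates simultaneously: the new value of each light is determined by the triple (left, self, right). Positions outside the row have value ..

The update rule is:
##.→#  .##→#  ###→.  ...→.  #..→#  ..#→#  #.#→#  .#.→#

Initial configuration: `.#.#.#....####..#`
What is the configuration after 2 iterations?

iteration 1: #######..##..####
iteration 2: #.....########..#

#.....########..#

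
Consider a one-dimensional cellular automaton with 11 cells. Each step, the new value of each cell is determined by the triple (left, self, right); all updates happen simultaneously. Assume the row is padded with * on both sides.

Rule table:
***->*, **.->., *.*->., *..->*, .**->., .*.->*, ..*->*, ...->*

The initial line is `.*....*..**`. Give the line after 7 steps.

***....****

.********.*
..******...
**.****.***
*...**...**
.***..***.*
..*.**.*...
***....****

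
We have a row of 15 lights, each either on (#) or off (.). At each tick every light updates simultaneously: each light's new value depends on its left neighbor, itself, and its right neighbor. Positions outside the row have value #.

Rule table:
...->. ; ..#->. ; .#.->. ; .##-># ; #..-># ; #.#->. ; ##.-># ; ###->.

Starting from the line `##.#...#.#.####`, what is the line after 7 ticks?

tick 1: .#..#......#...
tick 2: ..#..#......#..
tick 3: #..#..#......#.
tick 4: ##..#..#.......
tick 5: .##..#..#......
tick 6: .###..#..#.....
tick 7: .#.##..#..#....

.#.##..#..#....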